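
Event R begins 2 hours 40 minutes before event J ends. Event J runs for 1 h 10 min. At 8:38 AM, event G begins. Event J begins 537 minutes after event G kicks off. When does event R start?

4:05 PM

Event J starts at 8:38 AM + 537 min = 5:35 PM.
Event J ends at 5:35 PM + 70 min = 6:45 PM.
Event R starts at 6:45 PM − 160 min = 4:05 PM.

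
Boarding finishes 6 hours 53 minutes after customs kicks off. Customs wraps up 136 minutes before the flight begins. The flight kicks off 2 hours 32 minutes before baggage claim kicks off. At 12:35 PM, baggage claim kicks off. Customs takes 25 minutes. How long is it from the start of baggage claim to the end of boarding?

1 h 40 min

The flight starts at 12:35 PM − 152 min = 10:03 AM.
Customs ends at 10:03 AM − 136 min = 7:47 AM.
Customs starts at 7:47 AM − 25 min = 7:22 AM.
Boarding ends at 7:22 AM + 413 min = 2:15 PM.
From 12:35 PM to 2:15 PM is 1 h 40 min.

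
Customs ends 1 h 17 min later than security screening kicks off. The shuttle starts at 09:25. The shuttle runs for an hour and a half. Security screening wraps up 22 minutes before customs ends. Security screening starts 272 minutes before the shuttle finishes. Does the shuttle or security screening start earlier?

The shuttle ends at 09:25 + 90 min = 10:55.
Security screening starts at 10:55 − 272 min = 06:23.
The shuttle starts at 09:25 and security screening starts at 06:23, so security screening is first.

security screening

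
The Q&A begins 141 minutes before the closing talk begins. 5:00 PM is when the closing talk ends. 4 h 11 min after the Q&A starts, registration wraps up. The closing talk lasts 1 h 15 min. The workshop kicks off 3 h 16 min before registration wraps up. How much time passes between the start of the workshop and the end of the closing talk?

161 minutes

The closing talk starts at 5:00 PM − 75 min = 3:45 PM.
The Q&A starts at 3:45 PM − 141 min = 1:24 PM.
Registration ends at 1:24 PM + 251 min = 5:35 PM.
The workshop starts at 5:35 PM − 196 min = 2:19 PM.
From 2:19 PM to 5:00 PM is 161 minutes.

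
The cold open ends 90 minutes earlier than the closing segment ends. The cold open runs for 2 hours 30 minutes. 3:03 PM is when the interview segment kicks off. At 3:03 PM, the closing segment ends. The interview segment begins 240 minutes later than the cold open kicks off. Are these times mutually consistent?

Yes

The cold open ends at 3:03 PM − 90 min = 1:33 PM.
The cold open starts at 1:33 PM − 150 min = 11:03 AM.
The interview segment starts at 11:03 AM + 240 min = 3:03 PM.
That matches the stated 3:03 PM, so the schedule is consistent.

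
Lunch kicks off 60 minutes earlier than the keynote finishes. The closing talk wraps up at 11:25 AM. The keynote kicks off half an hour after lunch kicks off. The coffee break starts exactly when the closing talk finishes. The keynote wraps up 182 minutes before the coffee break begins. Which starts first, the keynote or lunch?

lunch

The coffee break starts at 11:25 AM.
The keynote ends at 11:25 AM − 182 min = 8:23 AM.
Lunch starts at 8:23 AM − 60 min = 7:23 AM.
The keynote starts at 7:23 AM + 30 min = 7:53 AM.
The keynote starts at 7:53 AM and lunch starts at 7:23 AM, so lunch is first.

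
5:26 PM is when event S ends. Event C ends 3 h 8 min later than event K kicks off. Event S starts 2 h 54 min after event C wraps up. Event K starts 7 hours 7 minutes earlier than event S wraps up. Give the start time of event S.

Event K starts at 5:26 PM − 427 min = 10:19 AM.
Event C ends at 10:19 AM + 188 min = 1:27 PM.
Event S starts at 1:27 PM + 174 min = 4:21 PM.

4:21 PM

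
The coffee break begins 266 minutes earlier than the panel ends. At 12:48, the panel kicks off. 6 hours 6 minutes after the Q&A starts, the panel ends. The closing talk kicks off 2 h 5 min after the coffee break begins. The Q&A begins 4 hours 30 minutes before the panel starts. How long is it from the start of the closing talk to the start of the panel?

45 minutes

The Q&A starts at 12:48 − 270 min = 08:18.
The panel ends at 08:18 + 366 min = 14:24.
The coffee break starts at 14:24 − 266 min = 09:58.
The closing talk starts at 09:58 + 125 min = 12:03.
From 12:03 to 12:48 is 45 minutes.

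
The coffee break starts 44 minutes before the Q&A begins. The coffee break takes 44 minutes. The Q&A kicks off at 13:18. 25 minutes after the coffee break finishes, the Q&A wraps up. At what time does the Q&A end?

The coffee break starts at 13:18 − 44 min = 12:34.
The coffee break ends at 12:34 + 44 min = 13:18.
The Q&A ends at 13:18 + 25 min = 13:43.

13:43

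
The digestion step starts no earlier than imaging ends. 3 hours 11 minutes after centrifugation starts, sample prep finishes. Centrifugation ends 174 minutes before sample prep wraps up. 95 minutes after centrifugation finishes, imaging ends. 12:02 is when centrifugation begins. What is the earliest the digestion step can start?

13:54

Sample prep ends at 12:02 + 191 min = 15:13.
Centrifugation ends at 15:13 − 174 min = 12:19.
Imaging ends at 12:19 + 95 min = 13:54.
The digestion step is bounded by imaging, so the earliest it can start is 13:54.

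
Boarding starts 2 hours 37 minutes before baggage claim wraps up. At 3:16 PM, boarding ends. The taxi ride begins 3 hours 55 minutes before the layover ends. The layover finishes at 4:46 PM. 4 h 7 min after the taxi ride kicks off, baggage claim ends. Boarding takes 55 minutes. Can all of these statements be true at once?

The taxi ride starts at 4:46 PM − 235 min = 12:51 PM.
Baggage claim ends at 12:51 PM + 247 min = 4:58 PM.
Boarding starts at 4:58 PM − 157 min = 2:21 PM.
Boarding ends at 2:21 PM + 55 min = 3:16 PM.
That matches the stated 3:16 PM, so the schedule is consistent.

Yes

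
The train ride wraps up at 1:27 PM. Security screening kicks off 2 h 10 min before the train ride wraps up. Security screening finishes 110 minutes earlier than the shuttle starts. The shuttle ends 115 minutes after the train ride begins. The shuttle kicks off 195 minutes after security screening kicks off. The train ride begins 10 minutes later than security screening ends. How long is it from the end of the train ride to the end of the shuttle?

Security screening starts at 1:27 PM − 130 min = 11:17 AM.
The shuttle starts at 11:17 AM + 195 min = 2:32 PM.
Security screening ends at 2:32 PM − 110 min = 12:42 PM.
The train ride starts at 12:42 PM + 10 min = 12:52 PM.
The shuttle ends at 12:52 PM + 115 min = 2:47 PM.
From 1:27 PM to 2:47 PM is 1 h 20 min.

1 h 20 min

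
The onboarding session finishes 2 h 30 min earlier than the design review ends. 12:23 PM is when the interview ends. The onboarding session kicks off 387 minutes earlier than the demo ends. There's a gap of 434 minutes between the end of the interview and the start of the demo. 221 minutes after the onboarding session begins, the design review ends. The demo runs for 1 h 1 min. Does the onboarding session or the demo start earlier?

The demo starts at 12:23 PM + 434 min = 7:37 PM.
The demo ends at 7:37 PM + 61 min = 8:38 PM.
The onboarding session starts at 8:38 PM − 387 min = 2:11 PM.
The onboarding session starts at 2:11 PM and the demo starts at 7:37 PM, so the onboarding session is first.

the onboarding session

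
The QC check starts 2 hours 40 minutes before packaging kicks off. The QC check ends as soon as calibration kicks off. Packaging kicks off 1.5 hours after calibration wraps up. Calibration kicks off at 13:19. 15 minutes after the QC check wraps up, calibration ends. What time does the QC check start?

The QC check ends at 13:19.
Calibration ends at 13:19 + 15 min = 13:34.
Packaging starts at 13:34 + 90 min = 15:04.
The QC check starts at 15:04 − 160 min = 12:24.

12:24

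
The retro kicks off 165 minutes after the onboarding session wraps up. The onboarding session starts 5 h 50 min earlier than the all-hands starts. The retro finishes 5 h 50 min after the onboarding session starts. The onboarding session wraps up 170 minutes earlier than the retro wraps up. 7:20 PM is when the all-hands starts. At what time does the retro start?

The onboarding session starts at 7:20 PM − 350 min = 1:30 PM.
The retro ends at 1:30 PM + 350 min = 7:20 PM.
The onboarding session ends at 7:20 PM − 170 min = 4:30 PM.
The retro starts at 4:30 PM + 165 min = 7:15 PM.

7:15 PM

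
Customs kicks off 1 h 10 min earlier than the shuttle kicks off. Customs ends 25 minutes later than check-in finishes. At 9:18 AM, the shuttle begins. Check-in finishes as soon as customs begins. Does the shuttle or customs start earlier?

customs

Customs starts at 9:18 AM − 70 min = 8:08 AM.
The shuttle starts at 9:18 AM and customs starts at 8:08 AM, so customs is first.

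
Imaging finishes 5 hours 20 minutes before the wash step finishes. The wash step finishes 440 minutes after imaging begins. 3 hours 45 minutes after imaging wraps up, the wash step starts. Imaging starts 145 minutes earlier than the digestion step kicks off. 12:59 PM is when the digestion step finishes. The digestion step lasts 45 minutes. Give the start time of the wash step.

The digestion step starts at 12:59 PM − 45 min = 12:14 PM.
Imaging starts at 12:14 PM − 145 min = 9:49 AM.
The wash step ends at 9:49 AM + 440 min = 5:09 PM.
Imaging ends at 5:09 PM − 320 min = 11:49 AM.
The wash step starts at 11:49 AM + 225 min = 3:34 PM.

3:34 PM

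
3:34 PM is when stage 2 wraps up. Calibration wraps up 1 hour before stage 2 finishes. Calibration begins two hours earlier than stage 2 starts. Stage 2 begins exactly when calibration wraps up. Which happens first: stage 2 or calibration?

Calibration ends at 3:34 PM − 60 min = 2:34 PM.
So stage 2 starts at 2:34 PM.
Calibration starts at 2:34 PM − 120 min = 12:34 PM.
Stage 2 starts at 2:34 PM and calibration starts at 12:34 PM, so calibration is first.

calibration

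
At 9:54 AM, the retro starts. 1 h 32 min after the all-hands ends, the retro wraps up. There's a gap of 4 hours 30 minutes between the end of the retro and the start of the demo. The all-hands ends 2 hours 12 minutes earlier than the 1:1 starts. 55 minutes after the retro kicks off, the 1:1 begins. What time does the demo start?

2:39 PM

The 1:1 starts at 9:54 AM + 55 min = 10:49 AM.
The all-hands ends at 10:49 AM − 132 min = 8:37 AM.
The retro ends at 8:37 AM + 92 min = 10:09 AM.
The demo starts at 10:09 AM + 270 min = 2:39 PM.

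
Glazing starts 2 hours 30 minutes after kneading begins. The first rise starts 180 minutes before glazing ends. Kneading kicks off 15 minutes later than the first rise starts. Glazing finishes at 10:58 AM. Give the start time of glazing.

The first rise starts at 10:58 AM − 180 min = 7:58 AM.
Kneading starts at 7:58 AM + 15 min = 8:13 AM.
Glazing starts at 8:13 AM + 150 min = 10:43 AM.

10:43 AM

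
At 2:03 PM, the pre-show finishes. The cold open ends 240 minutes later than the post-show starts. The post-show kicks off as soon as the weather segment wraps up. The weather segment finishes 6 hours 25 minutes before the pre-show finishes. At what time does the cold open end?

The weather segment ends at 2:03 PM − 385 min = 7:38 AM.
So the post-show starts at 7:38 AM.
The cold open ends at 7:38 AM + 240 min = 11:38 AM.

11:38 AM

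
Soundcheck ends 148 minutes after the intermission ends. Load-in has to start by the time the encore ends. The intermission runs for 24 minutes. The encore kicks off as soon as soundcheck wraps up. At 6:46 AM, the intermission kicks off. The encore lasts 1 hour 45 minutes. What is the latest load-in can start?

11:23 AM

The intermission ends at 6:46 AM + 24 min = 7:10 AM.
Soundcheck ends at 7:10 AM + 148 min = 9:38 AM.
So the encore starts at 9:38 AM.
The encore ends at 9:38 AM + 105 min = 11:23 AM.
Load-in is bounded by the encore, so the latest it can start is 11:23 AM.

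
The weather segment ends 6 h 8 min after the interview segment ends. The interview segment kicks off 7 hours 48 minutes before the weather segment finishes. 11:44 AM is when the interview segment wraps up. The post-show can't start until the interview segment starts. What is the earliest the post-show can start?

10:04 AM

The weather segment ends at 11:44 AM + 368 min = 5:52 PM.
The interview segment starts at 5:52 PM − 468 min = 10:04 AM.
The post-show is bounded by the interview segment, so the earliest it can start is 10:04 AM.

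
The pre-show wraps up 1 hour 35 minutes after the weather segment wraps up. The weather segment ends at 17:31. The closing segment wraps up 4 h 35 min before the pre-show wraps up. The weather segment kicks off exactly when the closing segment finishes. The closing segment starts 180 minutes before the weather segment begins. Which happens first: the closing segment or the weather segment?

The pre-show ends at 17:31 + 95 min = 19:06.
The closing segment ends at 19:06 − 275 min = 14:31.
So the weather segment starts at 14:31.
The closing segment starts at 14:31 − 180 min = 11:31.
The closing segment starts at 11:31 and the weather segment starts at 14:31, so the closing segment is first.

the closing segment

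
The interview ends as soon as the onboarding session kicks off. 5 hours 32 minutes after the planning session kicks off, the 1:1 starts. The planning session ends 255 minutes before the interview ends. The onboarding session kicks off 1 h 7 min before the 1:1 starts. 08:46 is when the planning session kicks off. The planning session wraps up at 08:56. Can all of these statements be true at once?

Yes

The 1:1 starts at 08:46 + 332 min = 14:18.
The onboarding session starts at 14:18 − 67 min = 13:11.
So the interview ends at 13:11.
The planning session ends at 13:11 − 255 min = 08:56.
That matches the stated 08:56, so the schedule is consistent.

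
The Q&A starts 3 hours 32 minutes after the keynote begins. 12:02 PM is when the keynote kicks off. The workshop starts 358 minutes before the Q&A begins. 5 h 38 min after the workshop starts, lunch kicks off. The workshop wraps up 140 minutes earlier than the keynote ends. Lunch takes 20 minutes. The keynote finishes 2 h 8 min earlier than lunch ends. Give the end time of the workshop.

The Q&A starts at 12:02 PM + 212 min = 3:34 PM.
The workshop starts at 3:34 PM − 358 min = 9:36 AM.
Lunch starts at 9:36 AM + 338 min = 3:14 PM.
Lunch ends at 3:14 PM + 20 min = 3:34 PM.
The keynote ends at 3:34 PM − 128 min = 1:26 PM.
The workshop ends at 1:26 PM − 140 min = 11:06 AM.

11:06 AM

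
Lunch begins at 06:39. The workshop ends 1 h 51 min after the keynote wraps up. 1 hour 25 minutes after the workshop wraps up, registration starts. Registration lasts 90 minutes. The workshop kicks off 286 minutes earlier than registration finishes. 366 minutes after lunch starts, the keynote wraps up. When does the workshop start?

12:45

The keynote ends at 06:39 + 366 min = 12:45.
The workshop ends at 12:45 + 111 min = 14:36.
Registration starts at 14:36 + 85 min = 16:01.
Registration ends at 16:01 + 90 min = 17:31.
The workshop starts at 17:31 − 286 min = 12:45.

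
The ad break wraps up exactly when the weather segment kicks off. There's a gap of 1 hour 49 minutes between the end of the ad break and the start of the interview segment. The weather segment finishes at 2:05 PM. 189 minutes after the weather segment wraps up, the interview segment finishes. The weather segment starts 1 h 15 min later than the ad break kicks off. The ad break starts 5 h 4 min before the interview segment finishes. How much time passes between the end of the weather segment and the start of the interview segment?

The interview segment ends at 2:05 PM + 189 min = 5:14 PM.
The ad break starts at 5:14 PM − 304 min = 12:10 PM.
The weather segment starts at 12:10 PM + 75 min = 1:25 PM.
So the ad break ends at 1:25 PM.
The interview segment starts at 1:25 PM + 109 min = 3:14 PM.
From 2:05 PM to 3:14 PM is 69 minutes.

69 minutes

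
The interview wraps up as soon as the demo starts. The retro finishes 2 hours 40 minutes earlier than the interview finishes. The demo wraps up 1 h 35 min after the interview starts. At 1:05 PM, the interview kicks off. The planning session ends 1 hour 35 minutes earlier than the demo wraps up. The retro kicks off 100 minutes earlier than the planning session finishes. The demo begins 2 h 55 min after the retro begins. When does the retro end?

11:40 AM

The demo ends at 1:05 PM + 95 min = 2:40 PM.
The planning session ends at 2:40 PM − 95 min = 1:05 PM.
The retro starts at 1:05 PM − 100 min = 11:25 AM.
The demo starts at 11:25 AM + 175 min = 2:20 PM.
So the interview ends at 2:20 PM.
The retro ends at 2:20 PM − 160 min = 11:40 AM.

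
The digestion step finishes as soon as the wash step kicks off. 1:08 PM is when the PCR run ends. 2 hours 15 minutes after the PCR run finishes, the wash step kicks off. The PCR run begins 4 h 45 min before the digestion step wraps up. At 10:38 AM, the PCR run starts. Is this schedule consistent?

Yes

The wash step starts at 1:08 PM + 135 min = 3:23 PM.
So the digestion step ends at 3:23 PM.
The PCR run starts at 3:23 PM − 285 min = 10:38 AM.
That matches the stated 10:38 AM, so the schedule is consistent.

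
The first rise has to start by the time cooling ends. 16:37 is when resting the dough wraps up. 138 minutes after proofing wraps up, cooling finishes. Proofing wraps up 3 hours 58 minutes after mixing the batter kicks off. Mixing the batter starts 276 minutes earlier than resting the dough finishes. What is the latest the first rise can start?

18:17

Mixing the batter starts at 16:37 − 276 min = 12:01.
Proofing ends at 12:01 + 238 min = 15:59.
Cooling ends at 15:59 + 138 min = 18:17.
The first rise is bounded by cooling, so the latest it can start is 18:17.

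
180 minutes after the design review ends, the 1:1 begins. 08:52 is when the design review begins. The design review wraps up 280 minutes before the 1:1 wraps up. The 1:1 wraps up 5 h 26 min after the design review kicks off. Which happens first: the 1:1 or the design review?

The 1:1 ends at 08:52 + 326 min = 14:18.
The design review ends at 14:18 − 280 min = 09:38.
The 1:1 starts at 09:38 + 180 min = 12:38.
The 1:1 starts at 12:38 and the design review starts at 08:52, so the design review is first.

the design review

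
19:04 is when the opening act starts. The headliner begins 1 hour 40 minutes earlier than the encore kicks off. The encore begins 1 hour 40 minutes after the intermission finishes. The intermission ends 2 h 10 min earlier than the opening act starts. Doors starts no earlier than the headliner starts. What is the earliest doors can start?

16:54

The intermission ends at 19:04 − 130 min = 16:54.
The encore starts at 16:54 + 100 min = 18:34.
The headliner starts at 18:34 − 100 min = 16:54.
Doors is bounded by the headliner, so the earliest it can start is 16:54.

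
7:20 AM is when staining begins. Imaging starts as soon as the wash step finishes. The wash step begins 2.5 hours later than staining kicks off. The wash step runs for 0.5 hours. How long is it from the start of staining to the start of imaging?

The wash step starts at 7:20 AM + 150 min = 9:50 AM.
The wash step ends at 9:50 AM + 30 min = 10:20 AM.
So imaging starts at 10:20 AM.
From 7:20 AM to 10:20 AM is 180 minutes.

180 minutes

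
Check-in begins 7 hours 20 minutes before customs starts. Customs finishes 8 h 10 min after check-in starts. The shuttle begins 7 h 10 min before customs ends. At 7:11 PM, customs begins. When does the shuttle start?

12:51 PM

Check-in starts at 7:11 PM − 440 min = 11:51 AM.
Customs ends at 11:51 AM + 490 min = 8:01 PM.
The shuttle starts at 8:01 PM − 430 min = 12:51 PM.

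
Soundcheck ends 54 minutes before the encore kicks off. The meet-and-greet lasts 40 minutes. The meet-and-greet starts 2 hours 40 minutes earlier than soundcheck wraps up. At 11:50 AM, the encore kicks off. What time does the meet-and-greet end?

8:56 AM

Soundcheck ends at 11:50 AM − 54 min = 10:56 AM.
The meet-and-greet starts at 10:56 AM − 160 min = 8:16 AM.
The meet-and-greet ends at 8:16 AM + 40 min = 8:56 AM.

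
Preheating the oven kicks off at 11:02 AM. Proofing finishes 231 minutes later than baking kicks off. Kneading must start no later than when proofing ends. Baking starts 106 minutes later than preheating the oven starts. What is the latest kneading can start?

4:39 PM

Baking starts at 11:02 AM + 106 min = 12:48 PM.
Proofing ends at 12:48 PM + 231 min = 4:39 PM.
Kneading is bounded by proofing, so the latest it can start is 4:39 PM.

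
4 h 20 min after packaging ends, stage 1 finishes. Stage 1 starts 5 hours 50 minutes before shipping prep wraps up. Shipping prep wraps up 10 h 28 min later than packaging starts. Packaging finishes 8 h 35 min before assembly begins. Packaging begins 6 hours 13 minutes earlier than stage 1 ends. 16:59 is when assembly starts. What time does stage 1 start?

Packaging ends at 16:59 − 515 min = 08:24.
Stage 1 ends at 08:24 + 260 min = 12:44.
Packaging starts at 12:44 − 373 min = 06:31.
Shipping prep ends at 06:31 + 628 min = 16:59.
Stage 1 starts at 16:59 − 350 min = 11:09.

11:09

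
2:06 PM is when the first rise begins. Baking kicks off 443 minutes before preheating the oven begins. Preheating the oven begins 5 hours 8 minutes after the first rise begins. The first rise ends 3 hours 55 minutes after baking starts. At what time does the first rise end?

Preheating the oven starts at 2:06 PM + 308 min = 7:14 PM.
Baking starts at 7:14 PM − 443 min = 11:51 AM.
The first rise ends at 11:51 AM + 235 min = 3:46 PM.

3:46 PM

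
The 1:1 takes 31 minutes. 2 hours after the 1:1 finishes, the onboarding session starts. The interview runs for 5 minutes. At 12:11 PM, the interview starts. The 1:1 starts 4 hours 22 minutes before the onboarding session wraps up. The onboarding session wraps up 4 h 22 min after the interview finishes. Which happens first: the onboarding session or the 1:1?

The interview ends at 12:11 PM + 5 min = 12:16 PM.
The onboarding session ends at 12:16 PM + 262 min = 4:38 PM.
The 1:1 starts at 4:38 PM − 262 min = 12:16 PM.
The 1:1 ends at 12:16 PM + 31 min = 12:47 PM.
The onboarding session starts at 12:47 PM + 120 min = 2:47 PM.
The onboarding session starts at 2:47 PM and the 1:1 starts at 12:16 PM, so the 1:1 is first.

the 1:1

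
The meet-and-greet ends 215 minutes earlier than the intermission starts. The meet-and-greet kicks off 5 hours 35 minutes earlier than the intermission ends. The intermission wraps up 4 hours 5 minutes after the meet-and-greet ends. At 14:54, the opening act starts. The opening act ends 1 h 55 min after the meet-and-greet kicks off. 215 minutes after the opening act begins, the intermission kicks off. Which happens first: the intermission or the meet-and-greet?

the meet-and-greet

The intermission starts at 14:54 + 215 min = 18:29.
The meet-and-greet ends at 18:29 − 215 min = 14:54.
The intermission ends at 14:54 + 245 min = 18:59.
The meet-and-greet starts at 18:59 − 335 min = 13:24.
The intermission starts at 18:29 and the meet-and-greet starts at 13:24, so the meet-and-greet is first.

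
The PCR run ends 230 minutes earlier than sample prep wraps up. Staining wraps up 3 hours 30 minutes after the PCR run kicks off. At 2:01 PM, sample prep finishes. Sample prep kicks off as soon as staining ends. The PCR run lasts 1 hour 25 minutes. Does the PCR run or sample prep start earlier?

the PCR run

The PCR run ends at 2:01 PM − 230 min = 10:11 AM.
The PCR run starts at 10:11 AM − 85 min = 8:46 AM.
Staining ends at 8:46 AM + 210 min = 12:16 PM.
So sample prep starts at 12:16 PM.
The PCR run starts at 8:46 AM and sample prep starts at 12:16 PM, so the PCR run is first.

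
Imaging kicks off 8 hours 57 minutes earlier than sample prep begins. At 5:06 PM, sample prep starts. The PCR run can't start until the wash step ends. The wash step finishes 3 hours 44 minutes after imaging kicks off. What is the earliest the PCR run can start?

Imaging starts at 5:06 PM − 537 min = 8:09 AM.
The wash step ends at 8:09 AM + 224 min = 11:53 AM.
The PCR run is bounded by the wash step, so the earliest it can start is 11:53 AM.

11:53 AM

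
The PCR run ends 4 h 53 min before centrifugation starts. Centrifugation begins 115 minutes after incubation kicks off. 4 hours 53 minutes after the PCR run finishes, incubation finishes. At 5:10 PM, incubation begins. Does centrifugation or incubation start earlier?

Centrifugation starts at 5:10 PM + 115 min = 7:05 PM.
Centrifugation starts at 7:05 PM and incubation starts at 5:10 PM, so incubation is first.

incubation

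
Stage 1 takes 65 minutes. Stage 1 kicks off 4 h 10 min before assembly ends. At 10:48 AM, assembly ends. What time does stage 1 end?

Stage 1 starts at 10:48 AM − 250 min = 6:38 AM.
Stage 1 ends at 6:38 AM + 65 min = 7:43 AM.

7:43 AM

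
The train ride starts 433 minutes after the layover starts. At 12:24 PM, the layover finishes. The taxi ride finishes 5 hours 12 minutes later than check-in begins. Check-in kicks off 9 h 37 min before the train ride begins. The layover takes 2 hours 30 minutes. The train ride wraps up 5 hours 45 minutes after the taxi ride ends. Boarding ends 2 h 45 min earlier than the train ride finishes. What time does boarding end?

The layover starts at 12:24 PM − 150 min = 9:54 AM.
The train ride starts at 9:54 AM + 433 min = 5:07 PM.
Check-in starts at 5:07 PM − 577 min = 7:30 AM.
The taxi ride ends at 7:30 AM + 312 min = 12:42 PM.
The train ride ends at 12:42 PM + 345 min = 6:27 PM.
Boarding ends at 6:27 PM − 165 min = 3:42 PM.

3:42 PM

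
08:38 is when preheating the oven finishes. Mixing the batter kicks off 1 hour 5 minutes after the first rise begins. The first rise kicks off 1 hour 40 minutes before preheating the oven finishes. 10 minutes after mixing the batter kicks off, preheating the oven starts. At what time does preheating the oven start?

08:13

The first rise starts at 08:38 − 100 min = 06:58.
Mixing the batter starts at 06:58 + 65 min = 08:03.
Preheating the oven starts at 08:03 + 10 min = 08:13.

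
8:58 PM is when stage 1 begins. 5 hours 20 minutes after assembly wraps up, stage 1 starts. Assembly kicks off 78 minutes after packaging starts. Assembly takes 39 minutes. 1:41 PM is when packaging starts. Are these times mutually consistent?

Yes

Assembly starts at 1:41 PM + 78 min = 2:59 PM.
Assembly ends at 2:59 PM + 39 min = 3:38 PM.
Stage 1 starts at 3:38 PM + 320 min = 8:58 PM.
That matches the stated 8:58 PM, so the schedule is consistent.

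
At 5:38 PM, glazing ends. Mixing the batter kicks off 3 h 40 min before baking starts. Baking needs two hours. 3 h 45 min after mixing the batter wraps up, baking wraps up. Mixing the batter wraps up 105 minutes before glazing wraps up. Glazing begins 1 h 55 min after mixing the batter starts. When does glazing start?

3:53 PM

Mixing the batter ends at 5:38 PM − 105 min = 3:53 PM.
Baking ends at 3:53 PM + 225 min = 7:38 PM.
Baking starts at 7:38 PM − 120 min = 5:38 PM.
Mixing the batter starts at 5:38 PM − 220 min = 1:58 PM.
Glazing starts at 1:58 PM + 115 min = 3:53 PM.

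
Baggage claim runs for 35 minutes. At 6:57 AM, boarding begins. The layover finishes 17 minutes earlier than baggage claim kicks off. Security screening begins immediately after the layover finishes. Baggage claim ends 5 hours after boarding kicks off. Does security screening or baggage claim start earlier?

Baggage claim ends at 6:57 AM + 300 min = 11:57 AM.
Baggage claim starts at 11:57 AM − 35 min = 11:22 AM.
The layover ends at 11:22 AM − 17 min = 11:05 AM.
So security screening starts at 11:05 AM.
Security screening starts at 11:05 AM and baggage claim starts at 11:22 AM, so security screening is first.

security screening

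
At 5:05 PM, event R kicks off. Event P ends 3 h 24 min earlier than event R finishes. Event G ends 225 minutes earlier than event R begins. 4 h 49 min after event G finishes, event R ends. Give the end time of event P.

2:45 PM

Event G ends at 5:05 PM − 225 min = 1:20 PM.
Event R ends at 1:20 PM + 289 min = 6:09 PM.
Event P ends at 6:09 PM − 204 min = 2:45 PM.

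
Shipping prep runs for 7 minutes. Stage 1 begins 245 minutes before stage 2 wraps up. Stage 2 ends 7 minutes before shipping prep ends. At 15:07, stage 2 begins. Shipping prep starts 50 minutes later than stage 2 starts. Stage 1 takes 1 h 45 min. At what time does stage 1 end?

Shipping prep starts at 15:07 + 50 min = 15:57.
Shipping prep ends at 15:57 + 7 min = 16:04.
Stage 2 ends at 16:04 − 7 min = 15:57.
Stage 1 starts at 15:57 − 245 min = 11:52.
Stage 1 ends at 11:52 + 105 min = 13:37.

13:37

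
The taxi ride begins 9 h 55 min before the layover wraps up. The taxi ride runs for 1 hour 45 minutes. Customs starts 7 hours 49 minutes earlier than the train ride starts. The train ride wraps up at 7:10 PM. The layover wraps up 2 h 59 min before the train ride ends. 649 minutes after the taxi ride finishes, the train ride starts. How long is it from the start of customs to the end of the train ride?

The layover ends at 7:10 PM − 179 min = 4:11 PM.
The taxi ride starts at 4:11 PM − 595 min = 6:16 AM.
The taxi ride ends at 6:16 AM + 105 min = 8:01 AM.
The train ride starts at 8:01 AM + 649 min = 6:50 PM.
Customs starts at 6:50 PM − 469 min = 11:01 AM.
From 11:01 AM to 7:10 PM is 489 minutes.

489 minutes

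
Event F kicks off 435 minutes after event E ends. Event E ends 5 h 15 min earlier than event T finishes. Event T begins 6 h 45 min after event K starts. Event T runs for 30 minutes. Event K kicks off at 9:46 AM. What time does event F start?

7:01 PM

Event T starts at 9:46 AM + 405 min = 4:31 PM.
Event T ends at 4:31 PM + 30 min = 5:01 PM.
Event E ends at 5:01 PM − 315 min = 11:46 AM.
Event F starts at 11:46 AM + 435 min = 7:01 PM.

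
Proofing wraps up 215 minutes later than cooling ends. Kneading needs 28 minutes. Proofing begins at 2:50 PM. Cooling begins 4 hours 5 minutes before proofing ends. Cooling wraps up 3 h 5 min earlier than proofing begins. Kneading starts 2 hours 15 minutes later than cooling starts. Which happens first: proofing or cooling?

cooling

Cooling ends at 2:50 PM − 185 min = 11:45 AM.
Proofing ends at 11:45 AM + 215 min = 3:20 PM.
Cooling starts at 3:20 PM − 245 min = 11:15 AM.
Proofing starts at 2:50 PM and cooling starts at 11:15 AM, so cooling is first.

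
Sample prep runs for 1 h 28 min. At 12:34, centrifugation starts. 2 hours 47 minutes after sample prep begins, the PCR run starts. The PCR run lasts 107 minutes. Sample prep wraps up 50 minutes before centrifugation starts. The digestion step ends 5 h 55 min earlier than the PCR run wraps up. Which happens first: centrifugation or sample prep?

sample prep

Sample prep ends at 12:34 − 50 min = 11:44.
Sample prep starts at 11:44 − 88 min = 10:16.
Centrifugation starts at 12:34 and sample prep starts at 10:16, so sample prep is first.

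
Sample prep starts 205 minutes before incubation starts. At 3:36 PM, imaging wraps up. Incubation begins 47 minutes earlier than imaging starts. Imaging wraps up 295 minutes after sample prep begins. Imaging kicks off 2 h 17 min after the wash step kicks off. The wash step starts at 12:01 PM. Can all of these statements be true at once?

No

Imaging starts at 12:01 PM + 137 min = 2:18 PM.
Incubation starts at 2:18 PM − 47 min = 1:31 PM.
Sample prep starts at 1:31 PM − 205 min = 10:06 AM.
Imaging ends at 10:06 AM + 295 min = 3:01 PM.
But imaging is also said to end at 3:36 PM — a 35-minute conflict.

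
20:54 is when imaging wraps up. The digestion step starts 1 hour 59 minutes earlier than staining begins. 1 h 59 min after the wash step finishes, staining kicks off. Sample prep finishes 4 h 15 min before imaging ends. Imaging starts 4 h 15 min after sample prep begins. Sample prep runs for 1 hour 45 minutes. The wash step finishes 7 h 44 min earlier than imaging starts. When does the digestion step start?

11:25

Sample prep ends at 20:54 − 255 min = 16:39.
Sample prep starts at 16:39 − 105 min = 14:54.
Imaging starts at 14:54 + 255 min = 19:09.
The wash step ends at 19:09 − 464 min = 11:25.
Staining starts at 11:25 + 119 min = 13:24.
The digestion step starts at 13:24 − 119 min = 11:25.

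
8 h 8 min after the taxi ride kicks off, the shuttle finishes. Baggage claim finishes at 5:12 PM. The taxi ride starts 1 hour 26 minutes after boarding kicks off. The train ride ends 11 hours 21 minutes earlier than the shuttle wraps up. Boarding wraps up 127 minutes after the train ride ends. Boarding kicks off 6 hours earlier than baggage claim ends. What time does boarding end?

Boarding starts at 5:12 PM − 360 min = 11:12 AM.
The taxi ride starts at 11:12 AM + 86 min = 12:38 PM.
The shuttle ends at 12:38 PM + 488 min = 8:46 PM.
The train ride ends at 8:46 PM − 681 min = 9:25 AM.
Boarding ends at 9:25 AM + 127 min = 11:32 AM.

11:32 AM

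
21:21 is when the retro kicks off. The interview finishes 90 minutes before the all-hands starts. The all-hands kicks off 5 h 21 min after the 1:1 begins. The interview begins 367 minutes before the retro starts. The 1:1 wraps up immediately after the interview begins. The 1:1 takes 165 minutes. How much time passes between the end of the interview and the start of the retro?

The interview starts at 21:21 − 367 min = 15:14.
So the 1:1 ends at 15:14.
The 1:1 starts at 15:14 − 165 min = 12:29.
The all-hands starts at 12:29 + 321 min = 17:50.
The interview ends at 17:50 − 90 min = 16:20.
From 16:20 to 21:21 is 5 h 1 min.

5 h 1 min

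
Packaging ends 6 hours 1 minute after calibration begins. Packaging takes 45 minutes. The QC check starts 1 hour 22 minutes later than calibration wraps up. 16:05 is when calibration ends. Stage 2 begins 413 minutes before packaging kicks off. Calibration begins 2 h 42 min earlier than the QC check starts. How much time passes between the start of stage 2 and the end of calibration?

177 minutes

The QC check starts at 16:05 + 82 min = 17:27.
Calibration starts at 17:27 − 162 min = 14:45.
Packaging ends at 14:45 + 361 min = 20:46.
Packaging starts at 20:46 − 45 min = 20:01.
Stage 2 starts at 20:01 − 413 min = 13:08.
From 13:08 to 16:05 is 177 minutes.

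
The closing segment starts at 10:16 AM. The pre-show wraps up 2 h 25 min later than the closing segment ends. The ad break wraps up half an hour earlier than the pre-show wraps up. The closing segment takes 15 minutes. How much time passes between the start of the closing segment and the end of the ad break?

The closing segment ends at 10:16 AM + 15 min = 10:31 AM.
The pre-show ends at 10:31 AM + 145 min = 12:56 PM.
The ad break ends at 12:56 PM − 30 min = 12:26 PM.
From 10:16 AM to 12:26 PM is 2 hours 10 minutes.

2 hours 10 minutes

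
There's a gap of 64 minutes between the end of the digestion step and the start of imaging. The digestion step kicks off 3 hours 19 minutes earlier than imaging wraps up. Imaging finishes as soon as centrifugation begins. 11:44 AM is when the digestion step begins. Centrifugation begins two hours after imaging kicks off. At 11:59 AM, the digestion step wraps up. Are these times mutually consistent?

Imaging starts at 11:59 AM + 64 min = 1:03 PM.
Centrifugation starts at 1:03 PM + 120 min = 3:03 PM.
So imaging ends at 3:03 PM.
The digestion step starts at 3:03 PM − 199 min = 11:44 AM.
That matches the stated 11:44 AM, so the schedule is consistent.

Yes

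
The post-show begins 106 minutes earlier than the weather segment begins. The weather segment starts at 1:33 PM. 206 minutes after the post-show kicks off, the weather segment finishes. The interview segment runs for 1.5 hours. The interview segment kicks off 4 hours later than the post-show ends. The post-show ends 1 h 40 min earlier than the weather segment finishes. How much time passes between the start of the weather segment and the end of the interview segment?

330 minutes

The post-show starts at 1:33 PM − 106 min = 11:47 AM.
The weather segment ends at 11:47 AM + 206 min = 3:13 PM.
The post-show ends at 3:13 PM − 100 min = 1:33 PM.
The interview segment starts at 1:33 PM + 240 min = 5:33 PM.
The interview segment ends at 5:33 PM + 90 min = 7:03 PM.
From 1:33 PM to 7:03 PM is 330 minutes.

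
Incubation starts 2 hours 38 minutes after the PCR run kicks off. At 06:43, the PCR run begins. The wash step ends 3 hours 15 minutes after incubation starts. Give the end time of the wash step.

Incubation starts at 06:43 + 158 min = 09:21.
The wash step ends at 09:21 + 195 min = 12:36.

12:36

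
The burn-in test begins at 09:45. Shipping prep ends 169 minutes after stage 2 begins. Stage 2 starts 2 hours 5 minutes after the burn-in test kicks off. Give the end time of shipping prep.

Stage 2 starts at 09:45 + 125 min = 11:50.
Shipping prep ends at 11:50 + 169 min = 14:39.

14:39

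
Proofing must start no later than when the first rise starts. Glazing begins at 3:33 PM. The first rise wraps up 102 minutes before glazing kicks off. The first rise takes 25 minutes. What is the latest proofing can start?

The first rise ends at 3:33 PM − 102 min = 1:51 PM.
The first rise starts at 1:51 PM − 25 min = 1:26 PM.
Proofing is bounded by the first rise, so the latest it can start is 1:26 PM.

1:26 PM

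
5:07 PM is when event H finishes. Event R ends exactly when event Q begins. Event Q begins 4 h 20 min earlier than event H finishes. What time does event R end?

Event Q starts at 5:07 PM − 260 min = 12:47 PM.
So event R ends at 12:47 PM.

12:47 PM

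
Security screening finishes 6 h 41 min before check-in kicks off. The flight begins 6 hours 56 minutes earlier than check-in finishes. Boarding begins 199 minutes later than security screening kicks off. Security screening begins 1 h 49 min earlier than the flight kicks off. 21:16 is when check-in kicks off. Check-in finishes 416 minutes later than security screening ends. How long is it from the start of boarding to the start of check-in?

311 minutes

Security screening ends at 21:16 − 401 min = 14:35.
Check-in ends at 14:35 + 416 min = 21:31.
The flight starts at 21:31 − 416 min = 14:35.
Security screening starts at 14:35 − 109 min = 12:46.
Boarding starts at 12:46 + 199 min = 16:05.
From 16:05 to 21:16 is 311 minutes.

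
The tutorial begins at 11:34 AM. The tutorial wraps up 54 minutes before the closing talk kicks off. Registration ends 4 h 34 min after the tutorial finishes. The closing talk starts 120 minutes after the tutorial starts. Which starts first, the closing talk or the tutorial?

the tutorial

The closing talk starts at 11:34 AM + 120 min = 1:34 PM.
The closing talk starts at 1:34 PM and the tutorial starts at 11:34 AM, so the tutorial is first.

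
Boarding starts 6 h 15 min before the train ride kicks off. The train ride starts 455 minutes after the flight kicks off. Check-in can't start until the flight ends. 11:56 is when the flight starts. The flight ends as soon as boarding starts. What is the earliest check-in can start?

13:16

The train ride starts at 11:56 + 455 min = 19:31.
Boarding starts at 19:31 − 375 min = 13:16.
So the flight ends at 13:16.
Check-in is bounded by the flight, so the earliest it can start is 13:16.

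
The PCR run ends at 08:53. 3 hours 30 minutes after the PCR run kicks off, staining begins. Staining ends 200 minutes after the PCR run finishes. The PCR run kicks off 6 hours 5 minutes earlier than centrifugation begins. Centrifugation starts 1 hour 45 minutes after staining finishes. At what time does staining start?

11:23

Staining ends at 08:53 + 200 min = 12:13.
Centrifugation starts at 12:13 + 105 min = 13:58.
The PCR run starts at 13:58 − 365 min = 07:53.
Staining starts at 07:53 + 210 min = 11:23.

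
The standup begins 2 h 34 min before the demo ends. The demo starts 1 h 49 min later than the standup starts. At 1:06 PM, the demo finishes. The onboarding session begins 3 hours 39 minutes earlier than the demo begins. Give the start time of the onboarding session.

The standup starts at 1:06 PM − 154 min = 10:32 AM.
The demo starts at 10:32 AM + 109 min = 12:21 PM.
The onboarding session starts at 12:21 PM − 219 min = 8:42 AM.

8:42 AM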